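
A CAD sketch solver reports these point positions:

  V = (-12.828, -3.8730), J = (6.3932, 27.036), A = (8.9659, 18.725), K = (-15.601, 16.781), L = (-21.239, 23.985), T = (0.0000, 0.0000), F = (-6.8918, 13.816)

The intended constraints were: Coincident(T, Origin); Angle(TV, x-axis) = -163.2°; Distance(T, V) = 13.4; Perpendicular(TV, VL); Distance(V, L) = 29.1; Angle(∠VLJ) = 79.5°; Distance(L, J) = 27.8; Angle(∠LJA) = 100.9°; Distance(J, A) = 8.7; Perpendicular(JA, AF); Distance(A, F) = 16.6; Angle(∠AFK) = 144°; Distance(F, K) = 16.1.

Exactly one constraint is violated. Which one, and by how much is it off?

Distance(F, K) = 16.1 — off by 6.90.

T = (0.00, 0.00) ✓; TV at -163.2° ✓; |TV| = 13.40 ✓; ∠(TV, VL) = 90.00° ✓; |VL| = 29.10 ✓; ∠VLJ = 79.50° ✓; |LJ| = 27.80 ✓; ∠LJA = 100.9° ✓; |JA| = 8.700 ✓; ∠(JA, AF) = 90.00° ✓; |AF| = 16.60 ✓; ∠AFK = 144.0° ✓; |FK| = 9.200 ✗.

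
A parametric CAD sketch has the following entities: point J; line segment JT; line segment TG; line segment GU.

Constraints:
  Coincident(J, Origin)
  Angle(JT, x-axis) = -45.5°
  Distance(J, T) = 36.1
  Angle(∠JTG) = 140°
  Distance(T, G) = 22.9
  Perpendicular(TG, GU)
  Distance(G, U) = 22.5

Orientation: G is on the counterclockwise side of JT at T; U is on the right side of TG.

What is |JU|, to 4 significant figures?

68.15

∠JTG = 140.0°, so TG runs at -45.5° + (180° − 140.0°) = -5.500° from the x-axis; with |TG| = 22.9, G = T + 22.9·(cos -5.500°, sin -5.500°) = (48.10, -27.94). The perpendicularity gives GU at right angles to TG; with |GU| = 22.5 on the right of TG, U = G + 22.5·(-0.09585, -0.9954) = (45.94, -50.34). Then |JU| = |U − J| = 68.15.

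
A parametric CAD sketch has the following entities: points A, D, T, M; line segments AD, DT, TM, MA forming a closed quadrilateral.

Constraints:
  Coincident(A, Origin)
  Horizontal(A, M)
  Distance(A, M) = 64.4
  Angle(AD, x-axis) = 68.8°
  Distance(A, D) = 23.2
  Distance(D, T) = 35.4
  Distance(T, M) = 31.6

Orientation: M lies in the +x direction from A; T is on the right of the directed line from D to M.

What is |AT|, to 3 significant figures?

33.2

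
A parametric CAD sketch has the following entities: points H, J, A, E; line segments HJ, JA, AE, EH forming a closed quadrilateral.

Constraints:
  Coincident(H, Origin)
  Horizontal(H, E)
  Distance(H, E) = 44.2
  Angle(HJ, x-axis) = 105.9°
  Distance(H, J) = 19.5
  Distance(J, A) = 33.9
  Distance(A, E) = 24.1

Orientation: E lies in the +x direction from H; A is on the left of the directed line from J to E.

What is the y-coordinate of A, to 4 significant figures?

18.33

H is at the origin; H and E share the same y with |HE| = 44.2 and E in +x, so E = (44.2, 0). HJ runs at 105.9° with |HJ| = 19.5, so J = (-5.342, 18.75). A is determined by |JA| = 33.9 and |AE| = 24.1 together: it lies at the intersection of circle(J, 33.9) and circle(E, 24.1). With |JE| = 52.97, the foot of the radical line on JE is 31.85 from J and the perpendicular offset is √(33.9² − 31.85²) = 11.61. Taking the left-of-JE solution: A = (28.56, 18.33).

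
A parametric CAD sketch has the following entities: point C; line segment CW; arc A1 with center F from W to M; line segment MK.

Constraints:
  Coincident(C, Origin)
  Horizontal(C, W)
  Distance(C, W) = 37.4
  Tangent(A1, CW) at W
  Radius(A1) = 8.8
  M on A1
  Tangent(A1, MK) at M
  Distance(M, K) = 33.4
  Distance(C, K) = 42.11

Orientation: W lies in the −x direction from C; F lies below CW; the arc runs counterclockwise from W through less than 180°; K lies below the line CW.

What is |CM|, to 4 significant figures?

45.95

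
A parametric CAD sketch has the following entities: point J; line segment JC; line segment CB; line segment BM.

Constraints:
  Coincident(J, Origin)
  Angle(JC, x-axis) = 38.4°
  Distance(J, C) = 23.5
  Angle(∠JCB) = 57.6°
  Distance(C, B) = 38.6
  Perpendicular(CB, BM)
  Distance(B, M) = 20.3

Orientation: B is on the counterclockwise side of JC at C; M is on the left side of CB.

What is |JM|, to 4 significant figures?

26.01

J is at the origin; JC runs at 38.4° with length 23.5, so C = 23.5·(cos 38.4°, sin 38.4°) = (18.42, 14.60). ∠JCB = 57.6°, so CB runs at 38.4° + (180° − 57.6°) = 160.8° from the x-axis; with |CB| = 38.6, B = C + 38.6·(cos 160.8°, sin 160.8°) = (-18.04, 27.29). CB ⟂ BM; with |BM| = 20.3 on the left of CB, M = B + 20.3·(-0.3289, -0.9444) = (-24.71, 8.120). Then |JM| = |M − J| = 26.01.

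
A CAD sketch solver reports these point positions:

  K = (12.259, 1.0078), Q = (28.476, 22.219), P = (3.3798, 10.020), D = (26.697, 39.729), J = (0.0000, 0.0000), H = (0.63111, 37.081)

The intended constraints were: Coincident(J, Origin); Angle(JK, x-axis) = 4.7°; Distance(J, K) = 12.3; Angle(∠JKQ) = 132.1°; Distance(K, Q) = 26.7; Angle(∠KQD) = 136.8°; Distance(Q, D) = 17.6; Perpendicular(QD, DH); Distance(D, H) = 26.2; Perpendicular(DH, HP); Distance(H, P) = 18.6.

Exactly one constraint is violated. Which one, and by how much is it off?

Distance(H, P) = 18.6 — off by 8.60.

J = (0.00, 0.00) ✓; JK at 4.700° ✓; |JK| = 12.30 ✓; ∠JKQ = 132.1° ✓; |KQ| = 26.70 ✓; ∠KQD = 136.8° ✓; |QD| = 17.60 ✓; ∠(QD, DH) = 90.00° ✓; |DH| = 26.20 ✓; ∠(DH, HP) = 90.00° ✓; |HP| = 27.20 ✗.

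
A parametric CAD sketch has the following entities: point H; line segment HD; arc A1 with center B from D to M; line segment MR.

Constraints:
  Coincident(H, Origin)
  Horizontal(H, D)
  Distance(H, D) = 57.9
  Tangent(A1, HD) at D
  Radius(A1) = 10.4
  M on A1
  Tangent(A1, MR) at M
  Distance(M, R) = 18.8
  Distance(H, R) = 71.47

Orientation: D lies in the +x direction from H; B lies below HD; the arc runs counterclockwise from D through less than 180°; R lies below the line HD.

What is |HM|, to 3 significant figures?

53.9

Checks: |BD| = 10.40 ✓; |BM| = 10.40 ✓; ∠(BM, MR) = 90.00° ✓; |MR| = 18.80 ✓; |HR| = 71.47 ✓.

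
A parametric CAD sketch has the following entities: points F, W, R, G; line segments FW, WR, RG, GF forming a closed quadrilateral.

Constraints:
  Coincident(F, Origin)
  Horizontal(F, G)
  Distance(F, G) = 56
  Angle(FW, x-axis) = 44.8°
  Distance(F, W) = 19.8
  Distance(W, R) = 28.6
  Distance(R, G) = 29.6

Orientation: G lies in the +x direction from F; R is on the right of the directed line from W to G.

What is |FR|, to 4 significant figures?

30.40

Checks: |WR| = 28.60 ✓; |RG| = 29.60 ✓.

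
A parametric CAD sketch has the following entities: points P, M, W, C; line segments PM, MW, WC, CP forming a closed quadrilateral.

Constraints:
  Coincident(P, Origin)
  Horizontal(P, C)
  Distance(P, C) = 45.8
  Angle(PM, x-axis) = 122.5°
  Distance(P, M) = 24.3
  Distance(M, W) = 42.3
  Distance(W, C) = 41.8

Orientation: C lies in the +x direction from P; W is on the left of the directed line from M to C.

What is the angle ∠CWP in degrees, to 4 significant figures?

63.53°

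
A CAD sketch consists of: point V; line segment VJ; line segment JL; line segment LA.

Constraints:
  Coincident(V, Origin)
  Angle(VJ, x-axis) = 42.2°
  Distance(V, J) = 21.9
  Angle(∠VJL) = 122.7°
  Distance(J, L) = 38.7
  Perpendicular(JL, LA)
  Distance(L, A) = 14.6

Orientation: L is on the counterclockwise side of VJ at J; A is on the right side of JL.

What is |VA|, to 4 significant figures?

60.37

V is at the origin; VJ runs at 42.2° with length 21.9, so J = 21.9·(cos 42.2°, sin 42.2°) = (16.22, 14.71). ∠VJL = 122.7°, so JL runs at 42.2° + (180° − 122.7°) = 99.50° from the x-axis; with |JL| = 38.7, L = J + 38.7·(cos 99.50°, sin 99.50°) = (9.836, 52.88). JL is perpendicular to LA; with |LA| = 14.6 on the right of JL, A = L + 14.6·(0.9863, 0.1650) = (24.24, 55.29). Then |VA| = |A − V| = 60.37.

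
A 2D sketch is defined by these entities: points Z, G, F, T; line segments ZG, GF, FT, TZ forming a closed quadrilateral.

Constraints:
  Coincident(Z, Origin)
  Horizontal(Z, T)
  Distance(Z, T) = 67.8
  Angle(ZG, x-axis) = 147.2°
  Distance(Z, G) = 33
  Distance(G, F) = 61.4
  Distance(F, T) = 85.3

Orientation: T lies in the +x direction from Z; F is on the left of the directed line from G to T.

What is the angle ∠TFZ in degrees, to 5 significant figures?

51.376°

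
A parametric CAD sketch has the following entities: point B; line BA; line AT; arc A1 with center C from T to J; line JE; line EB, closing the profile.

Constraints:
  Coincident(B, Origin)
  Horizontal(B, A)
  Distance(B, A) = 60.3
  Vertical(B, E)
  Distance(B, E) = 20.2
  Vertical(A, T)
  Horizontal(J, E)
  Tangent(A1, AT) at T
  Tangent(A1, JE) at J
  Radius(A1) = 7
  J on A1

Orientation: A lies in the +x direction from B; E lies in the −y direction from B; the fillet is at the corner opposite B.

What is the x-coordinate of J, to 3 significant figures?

53.3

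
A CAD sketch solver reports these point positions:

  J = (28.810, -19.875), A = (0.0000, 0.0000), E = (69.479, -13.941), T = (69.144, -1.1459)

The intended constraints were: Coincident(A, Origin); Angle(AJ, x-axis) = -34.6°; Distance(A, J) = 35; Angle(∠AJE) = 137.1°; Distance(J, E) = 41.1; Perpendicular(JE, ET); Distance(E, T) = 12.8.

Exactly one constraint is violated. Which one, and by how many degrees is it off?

Perpendicular(JE, ET) — off by 6.80°.

A = (0.00, 0.00) ✓; AJ at -34.60° ✓; |AJ| = 35.00 ✓; ∠AJE = 137.1° ✓; |JE| = 41.10 ✓; ∠(JE, ET) = 83.20° ✗; |ET| = 12.80 ✓.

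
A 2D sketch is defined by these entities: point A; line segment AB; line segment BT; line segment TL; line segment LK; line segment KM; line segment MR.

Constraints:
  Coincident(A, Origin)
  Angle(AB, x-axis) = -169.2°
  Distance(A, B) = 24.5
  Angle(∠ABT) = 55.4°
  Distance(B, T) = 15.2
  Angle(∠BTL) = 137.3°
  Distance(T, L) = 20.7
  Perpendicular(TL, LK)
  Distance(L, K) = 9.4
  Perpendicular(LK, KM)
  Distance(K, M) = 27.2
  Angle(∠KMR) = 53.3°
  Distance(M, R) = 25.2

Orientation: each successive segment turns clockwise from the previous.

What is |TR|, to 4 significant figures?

13.78

LK ⟂ KM, so KM runs at -156.5°; with |KM| = 27.2, M = (-20.14, -1.896). ∠KMR = 53.3° gives MR at 76.80° from the x-axis; with |MR| = 25.2, R = (-14.39, 22.64). Then |TR| = |R − T| = 13.78.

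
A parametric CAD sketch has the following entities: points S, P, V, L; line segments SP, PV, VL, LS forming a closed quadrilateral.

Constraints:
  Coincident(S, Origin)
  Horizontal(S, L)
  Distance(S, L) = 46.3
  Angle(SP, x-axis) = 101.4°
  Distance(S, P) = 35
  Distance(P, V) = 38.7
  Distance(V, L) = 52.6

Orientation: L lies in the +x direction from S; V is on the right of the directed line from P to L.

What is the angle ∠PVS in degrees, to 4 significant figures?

55.57°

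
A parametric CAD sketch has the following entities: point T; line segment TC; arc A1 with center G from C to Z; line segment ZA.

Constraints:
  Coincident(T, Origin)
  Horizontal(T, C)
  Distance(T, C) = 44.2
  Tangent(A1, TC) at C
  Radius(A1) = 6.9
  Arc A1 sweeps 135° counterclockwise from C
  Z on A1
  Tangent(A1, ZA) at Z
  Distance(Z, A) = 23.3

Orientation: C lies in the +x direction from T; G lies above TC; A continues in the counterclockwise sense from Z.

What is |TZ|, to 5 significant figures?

50.473

A1 meets TC tangentially, so GC is at right angles to TC, so G = C + (0, 6.9) = (44.200, 6.9000). On A1, C sits at bearing -90° from G; a 135° counterclockwise sweep puts Z at bearing 45°, so Z = G + 6.9·(cos 45°, sin 45°) = (49.079, 11.779). Then |TZ| = |Z − T| = 50.473.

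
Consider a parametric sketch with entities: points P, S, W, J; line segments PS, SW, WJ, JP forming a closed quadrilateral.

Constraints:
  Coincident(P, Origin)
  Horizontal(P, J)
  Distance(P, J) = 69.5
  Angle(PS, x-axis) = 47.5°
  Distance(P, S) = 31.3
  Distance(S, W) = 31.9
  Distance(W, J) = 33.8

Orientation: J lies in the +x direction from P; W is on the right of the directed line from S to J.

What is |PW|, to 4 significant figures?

36.45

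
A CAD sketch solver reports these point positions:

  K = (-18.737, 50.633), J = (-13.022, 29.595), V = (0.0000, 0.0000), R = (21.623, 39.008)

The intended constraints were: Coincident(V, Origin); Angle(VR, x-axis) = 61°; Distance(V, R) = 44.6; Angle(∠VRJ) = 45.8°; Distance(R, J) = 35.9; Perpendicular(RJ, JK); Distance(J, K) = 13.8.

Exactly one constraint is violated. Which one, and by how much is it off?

Distance(J, K) = 13.8 — off by 8.00.

V = (0.00, 0.00) ✓; VR at 61.00° ✓; |VR| = 44.60 ✓; ∠VRJ = 45.80° ✓; |RJ| = 35.90 ✓; ∠(RJ, JK) = 90.00° ✓; |JK| = 21.80 ✗.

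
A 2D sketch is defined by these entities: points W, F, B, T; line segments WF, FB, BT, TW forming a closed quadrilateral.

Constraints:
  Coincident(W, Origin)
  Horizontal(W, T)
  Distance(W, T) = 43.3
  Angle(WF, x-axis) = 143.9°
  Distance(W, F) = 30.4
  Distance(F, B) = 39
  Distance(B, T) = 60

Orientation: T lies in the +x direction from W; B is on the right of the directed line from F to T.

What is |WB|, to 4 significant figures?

23.67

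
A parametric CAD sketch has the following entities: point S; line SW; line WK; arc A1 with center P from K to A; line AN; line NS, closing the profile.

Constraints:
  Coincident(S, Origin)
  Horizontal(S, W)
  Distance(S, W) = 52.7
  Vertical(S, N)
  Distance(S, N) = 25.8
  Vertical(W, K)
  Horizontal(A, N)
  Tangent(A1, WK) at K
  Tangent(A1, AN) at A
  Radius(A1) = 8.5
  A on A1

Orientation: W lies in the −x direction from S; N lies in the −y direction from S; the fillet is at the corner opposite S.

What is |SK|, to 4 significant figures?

55.47

The virtual corner opposite S is at (-52.70, -25.80). Tangency of A1 to WK means the radius PK is perpendicular to WK and the tangent condition forces PA to be normal to AN, with radius 8.5, so the center P sits 8.5 in from both sides at P = (-44.20, -17.30). That places the tangent points at K = (-52.70, -17.30) on WK and A = (-44.20, -25.80) on AN. Then |SK| = |K − S| = 55.47.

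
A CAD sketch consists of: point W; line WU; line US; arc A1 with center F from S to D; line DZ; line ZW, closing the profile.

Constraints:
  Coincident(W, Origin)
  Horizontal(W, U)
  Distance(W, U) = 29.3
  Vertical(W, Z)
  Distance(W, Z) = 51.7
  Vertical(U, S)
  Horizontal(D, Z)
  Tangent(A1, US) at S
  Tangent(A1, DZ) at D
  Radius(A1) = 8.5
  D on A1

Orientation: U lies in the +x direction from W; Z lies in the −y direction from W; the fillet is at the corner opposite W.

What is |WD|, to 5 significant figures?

55.727

The virtual corner opposite W is at (29.300, -51.700). The tangent condition forces FS to be normal to US and tangency of A1 to DZ means the radius FD is perpendicular to DZ, with radius 8.5, so the center F sits 8.5 in from both sides at F = (20.800, -43.200). That places the tangent points at S = (29.300, -43.200) on US and D = (20.800, -51.700) on DZ. Then |WD| = |D − W| = 55.727.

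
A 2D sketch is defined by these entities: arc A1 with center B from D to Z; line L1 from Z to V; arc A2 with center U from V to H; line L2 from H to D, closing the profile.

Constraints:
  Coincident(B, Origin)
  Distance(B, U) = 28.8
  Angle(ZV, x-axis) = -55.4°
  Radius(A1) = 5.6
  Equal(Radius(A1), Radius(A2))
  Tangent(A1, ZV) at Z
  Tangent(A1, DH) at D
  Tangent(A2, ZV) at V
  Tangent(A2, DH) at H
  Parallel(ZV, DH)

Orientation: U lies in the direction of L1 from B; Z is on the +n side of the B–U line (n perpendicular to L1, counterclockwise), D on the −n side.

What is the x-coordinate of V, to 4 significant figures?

20.96

Tangency of A1 to both parallel lines with radius 5.6 puts Z and D at B ± 5.6·n: Z = (4.610, 3.180), D = (-4.610, -3.180). Equal radii place V and H the same way about U: V = U + 5.6·n = (20.96, -20.53), H = U − 5.6·n = (11.74, -26.89). So V.x = 20.96.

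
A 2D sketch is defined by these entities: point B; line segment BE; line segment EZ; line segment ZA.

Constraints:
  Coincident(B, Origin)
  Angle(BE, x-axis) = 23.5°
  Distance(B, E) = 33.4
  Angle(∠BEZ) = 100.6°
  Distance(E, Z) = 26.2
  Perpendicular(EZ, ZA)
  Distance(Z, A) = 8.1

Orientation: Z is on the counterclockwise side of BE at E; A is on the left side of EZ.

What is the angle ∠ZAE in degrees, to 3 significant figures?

72.8°

B is at the origin; BE runs at 23.5° with length 33.4, so E = 33.4·(cos 23.5°, sin 23.5°) = (30.6, 13.3). ∠BEZ = 100.6°, so EZ runs at 23.5° + (180° − 100.6°) = 103° from the x-axis; with |EZ| = 26.2, Z = E + 26.2·(cos 103°, sin 103°) = (24.8, 38.9). The perpendicularity gives ZA at right angles to EZ; with |ZA| = 8.1 on the left of EZ, A = Z + 8.1·(-0.975, -0.223) = (16.9, 37.0). Then cos ∠ZAE = AZ·AE / (|AZ||AE|), giving 72.8°.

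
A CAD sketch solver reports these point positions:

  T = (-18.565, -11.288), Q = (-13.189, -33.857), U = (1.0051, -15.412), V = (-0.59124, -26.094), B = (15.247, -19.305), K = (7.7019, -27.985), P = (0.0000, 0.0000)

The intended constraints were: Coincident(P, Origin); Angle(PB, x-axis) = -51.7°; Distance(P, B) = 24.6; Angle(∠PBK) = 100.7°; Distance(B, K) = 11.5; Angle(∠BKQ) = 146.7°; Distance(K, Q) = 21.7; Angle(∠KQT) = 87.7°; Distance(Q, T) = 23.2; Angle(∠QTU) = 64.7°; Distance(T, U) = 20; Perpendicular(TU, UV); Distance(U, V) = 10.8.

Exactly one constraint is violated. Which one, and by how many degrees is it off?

Perpendicular(TU, UV) — off by 3.40°.

P = (0.00, 0.00) ✓; PB at -51.70° ✓; |PB| = 24.60 ✓; ∠PBK = 100.7° ✓; |BK| = 11.50 ✓; ∠BKQ = 146.7° ✓; |KQ| = 21.70 ✓; ∠KQT = 87.70° ✓; |QT| = 23.20 ✓; ∠QTU = 64.70° ✓; |TU| = 20.00 ✓; ∠(TU, UV) = 86.60° ✗; |UV| = 10.80 ✓.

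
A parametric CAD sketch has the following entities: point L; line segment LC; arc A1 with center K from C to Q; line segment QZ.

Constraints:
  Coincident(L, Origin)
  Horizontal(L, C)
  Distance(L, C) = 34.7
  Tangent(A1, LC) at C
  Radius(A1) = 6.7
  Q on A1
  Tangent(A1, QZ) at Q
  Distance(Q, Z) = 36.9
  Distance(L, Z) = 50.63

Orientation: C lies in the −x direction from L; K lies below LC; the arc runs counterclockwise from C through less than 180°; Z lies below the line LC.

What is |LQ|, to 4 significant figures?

41.91

Checks: |KQ| = 6.700 ✓; ∠(KQ, QZ) = 90.00° ✓; |QZ| = 36.90 ✓; |LZ| = 50.63 ✓.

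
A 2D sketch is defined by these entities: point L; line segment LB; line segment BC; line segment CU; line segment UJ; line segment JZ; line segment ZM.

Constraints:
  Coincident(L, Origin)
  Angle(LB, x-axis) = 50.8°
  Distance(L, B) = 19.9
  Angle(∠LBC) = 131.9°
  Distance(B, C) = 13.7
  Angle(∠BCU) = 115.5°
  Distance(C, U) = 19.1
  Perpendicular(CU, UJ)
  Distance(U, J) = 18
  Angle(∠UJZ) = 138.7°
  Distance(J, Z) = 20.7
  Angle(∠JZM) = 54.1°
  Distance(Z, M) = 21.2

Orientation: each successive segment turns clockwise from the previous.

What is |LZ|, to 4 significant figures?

4.639

CU is perpendicular to UJ, so UJ runs at -151.8°; with |UJ| = 18.0, J = (19.42, -9.272). ∠UJZ = 138.7° gives JZ at 166.9° from the x-axis; with |JZ| = 20.7, Z = (-0.7369, -4.580). Then |LZ| = |Z − L| = 4.639.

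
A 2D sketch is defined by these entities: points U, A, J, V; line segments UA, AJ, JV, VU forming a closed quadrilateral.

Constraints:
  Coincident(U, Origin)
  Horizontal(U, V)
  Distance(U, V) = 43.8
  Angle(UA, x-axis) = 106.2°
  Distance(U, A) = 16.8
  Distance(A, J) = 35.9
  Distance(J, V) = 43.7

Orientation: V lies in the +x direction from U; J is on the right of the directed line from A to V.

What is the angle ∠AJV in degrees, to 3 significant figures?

79.2°

U is at the origin; U and V share the same y with |UV| = 43.8 and V in +x, so V = (43.8, 0). UA runs at 106.2° with |UA| = 16.8, so A = (-4.69, 16.1). J is determined by |AJ| = 35.9 and |JV| = 43.7 together: it lies at the intersection of circle(A, 35.9) and circle(V, 43.7). With |AV| = 51.1, the foot of the radical line on AV is 19.5 from A and the perpendicular offset is √(35.9² − 19.5²) = 30.2. Taking the right-of-AV solution: J = (4.27, -18.6).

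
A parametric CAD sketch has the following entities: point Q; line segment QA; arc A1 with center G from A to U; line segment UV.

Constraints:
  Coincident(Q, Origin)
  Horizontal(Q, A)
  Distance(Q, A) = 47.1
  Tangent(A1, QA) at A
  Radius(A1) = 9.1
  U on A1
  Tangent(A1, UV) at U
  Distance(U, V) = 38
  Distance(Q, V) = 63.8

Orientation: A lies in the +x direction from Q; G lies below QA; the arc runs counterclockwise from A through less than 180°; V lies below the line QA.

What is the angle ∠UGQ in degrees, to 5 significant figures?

17.175°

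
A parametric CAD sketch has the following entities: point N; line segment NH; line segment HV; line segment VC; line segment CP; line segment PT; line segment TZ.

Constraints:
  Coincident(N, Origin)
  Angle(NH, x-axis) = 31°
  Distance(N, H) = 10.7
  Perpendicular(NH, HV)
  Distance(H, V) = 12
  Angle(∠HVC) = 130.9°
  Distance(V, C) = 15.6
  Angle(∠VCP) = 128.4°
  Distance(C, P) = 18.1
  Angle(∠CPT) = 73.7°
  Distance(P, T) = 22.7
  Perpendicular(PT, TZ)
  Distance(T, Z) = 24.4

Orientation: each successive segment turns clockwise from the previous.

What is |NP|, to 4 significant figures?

26.68

∠HVC = 130.9° gives VC at -108.1° from the x-axis; with |VC| = 15.6, C = (10.51, -19.60). ∠VCP = 128.4° gives CP at -159.7° from the x-axis; with |CP| = 18.1, P = (-6.470, -25.88). Then |NP| = |P − N| = 26.68.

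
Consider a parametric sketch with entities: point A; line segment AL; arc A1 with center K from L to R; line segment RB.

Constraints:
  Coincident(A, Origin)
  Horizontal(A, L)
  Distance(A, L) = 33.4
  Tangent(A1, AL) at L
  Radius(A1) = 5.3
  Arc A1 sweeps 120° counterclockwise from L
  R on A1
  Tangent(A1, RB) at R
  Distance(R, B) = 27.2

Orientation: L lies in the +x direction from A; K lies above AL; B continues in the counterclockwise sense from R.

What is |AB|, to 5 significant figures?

39.843

On A1, L sits at bearing -90° from K; a 120° counterclockwise sweep puts R at bearing 30°, so R = K + 5.3·(cos 30°, sin 30°) = (37.990, 7.9500). A1 meets RB tangentially, so KR is at right angles to RB, so RB runs along (−sin 30°, cos 30°); with |RB| = 27.2, B = (24.390, 31.506). Then |AB| = |B − A| = 39.843.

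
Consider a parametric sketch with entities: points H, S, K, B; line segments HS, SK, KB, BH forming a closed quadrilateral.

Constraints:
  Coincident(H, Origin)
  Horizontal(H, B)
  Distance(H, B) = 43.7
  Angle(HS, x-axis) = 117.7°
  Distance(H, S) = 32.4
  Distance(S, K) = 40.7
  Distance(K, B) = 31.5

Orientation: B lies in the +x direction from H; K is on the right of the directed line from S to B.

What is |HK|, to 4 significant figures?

12.33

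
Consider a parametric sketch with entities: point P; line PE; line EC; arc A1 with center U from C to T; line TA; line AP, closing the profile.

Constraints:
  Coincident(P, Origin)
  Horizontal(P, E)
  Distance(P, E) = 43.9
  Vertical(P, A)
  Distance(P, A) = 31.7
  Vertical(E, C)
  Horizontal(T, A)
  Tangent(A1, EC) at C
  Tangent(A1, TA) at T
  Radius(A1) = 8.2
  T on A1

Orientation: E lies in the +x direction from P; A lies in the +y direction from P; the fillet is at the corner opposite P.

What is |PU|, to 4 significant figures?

42.74

P and A share the same x with |PA| = 31.7 and A on the +y side, so A = (0.000, 31.70). The virtual corner opposite P is at (43.90, 31.70). A1 meets EC tangentially, so UC is at right angles to EC and tangency of A1 to TA means the radius UT is perpendicular to TA, with radius 8.2, so the center U sits 8.2 in from both sides at U = (35.70, 23.50). Then |PU| = |U − P| = 42.74.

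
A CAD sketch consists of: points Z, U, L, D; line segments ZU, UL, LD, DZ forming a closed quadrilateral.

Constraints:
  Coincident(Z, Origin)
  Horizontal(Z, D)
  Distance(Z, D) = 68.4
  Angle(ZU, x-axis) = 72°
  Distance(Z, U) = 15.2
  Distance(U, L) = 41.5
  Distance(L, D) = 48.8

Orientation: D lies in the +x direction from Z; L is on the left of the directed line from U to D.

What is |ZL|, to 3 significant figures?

54.5

Checks: |UL| = 41.50 ✓; |LD| = 48.80 ✓.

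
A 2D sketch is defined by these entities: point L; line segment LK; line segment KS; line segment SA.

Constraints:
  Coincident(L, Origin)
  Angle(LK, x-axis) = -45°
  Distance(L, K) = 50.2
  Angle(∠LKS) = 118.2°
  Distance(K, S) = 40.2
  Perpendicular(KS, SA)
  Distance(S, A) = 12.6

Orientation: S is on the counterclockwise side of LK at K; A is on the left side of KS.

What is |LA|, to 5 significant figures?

71.325

L is at the origin; LK runs at -45.0° with length 50.2, so K = 50.2·(cos -45.0°, sin -45.0°) = (35.497, -35.497). ∠LKS = 118.2°, so KS runs at -45.0° + (180° − 118.2°) = 16.800° from the x-axis; with |KS| = 40.2, S = K + 40.2·(cos 16.800°, sin 16.800°) = (73.981, -23.878). KS is perpendicular to SA; with |SA| = 12.6 on the left of KS, A = S + 12.6·(-0.28903, 0.95732) = (70.339, -11.815). Then |LA| = |A − L| = 71.325.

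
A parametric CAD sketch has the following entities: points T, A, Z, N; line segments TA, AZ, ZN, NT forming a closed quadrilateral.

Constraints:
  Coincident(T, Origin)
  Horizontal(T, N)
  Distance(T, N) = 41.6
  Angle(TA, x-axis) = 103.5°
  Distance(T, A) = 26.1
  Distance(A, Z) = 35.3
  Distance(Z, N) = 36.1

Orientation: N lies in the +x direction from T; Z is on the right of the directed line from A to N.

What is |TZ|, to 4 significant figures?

9.937

Checks: |AZ| = 35.30 ✓; |ZN| = 36.10 ✓.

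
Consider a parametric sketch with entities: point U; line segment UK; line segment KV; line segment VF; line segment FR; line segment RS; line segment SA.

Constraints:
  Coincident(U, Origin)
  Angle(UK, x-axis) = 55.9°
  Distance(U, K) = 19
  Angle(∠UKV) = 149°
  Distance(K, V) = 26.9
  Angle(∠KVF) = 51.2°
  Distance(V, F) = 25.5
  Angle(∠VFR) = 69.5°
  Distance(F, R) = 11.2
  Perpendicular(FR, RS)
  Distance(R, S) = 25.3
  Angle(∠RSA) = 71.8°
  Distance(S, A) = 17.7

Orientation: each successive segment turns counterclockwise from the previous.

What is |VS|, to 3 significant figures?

2.67

U is at the origin; UK runs at 55.9° with length 19.0, so K = (10.7, 15.7). ∠UKV = 149.0° gives KV at 86.9° from the x-axis; with |KV| = 26.9, V = (12.1, 42.6). ∠KVF = 51.2° gives VF at -144° from the x-axis; with |VF| = 25.5, F = (-8.60, 27.7). ∠VFR = 69.5° gives FR at -33.8° from the x-axis; with |FR| = 11.2, R = (0.706, 21.5). The perpendicularity gives RS at right angles to FR, so RS runs at 56.2°; with |RS| = 25.3, S = (14.8, 42.5). Then |VS| = |S − V| = 2.67.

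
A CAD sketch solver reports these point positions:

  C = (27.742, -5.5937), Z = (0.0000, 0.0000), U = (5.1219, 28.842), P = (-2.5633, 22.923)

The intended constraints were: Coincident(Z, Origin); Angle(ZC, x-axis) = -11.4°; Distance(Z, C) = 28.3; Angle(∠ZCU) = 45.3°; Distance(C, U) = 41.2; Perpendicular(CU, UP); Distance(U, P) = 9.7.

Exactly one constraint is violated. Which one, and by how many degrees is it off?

Perpendicular(CU, UP) — off by 4.30°.

Z = (0.00, 0.00) ✓; ZC at -11.40° ✓; |ZC| = 28.30 ✓; ∠ZCU = 45.30° ✓; |CU| = 41.20 ✓; ∠(CU, UP) = 94.30° ✗; |UP| = 9.700 ✓.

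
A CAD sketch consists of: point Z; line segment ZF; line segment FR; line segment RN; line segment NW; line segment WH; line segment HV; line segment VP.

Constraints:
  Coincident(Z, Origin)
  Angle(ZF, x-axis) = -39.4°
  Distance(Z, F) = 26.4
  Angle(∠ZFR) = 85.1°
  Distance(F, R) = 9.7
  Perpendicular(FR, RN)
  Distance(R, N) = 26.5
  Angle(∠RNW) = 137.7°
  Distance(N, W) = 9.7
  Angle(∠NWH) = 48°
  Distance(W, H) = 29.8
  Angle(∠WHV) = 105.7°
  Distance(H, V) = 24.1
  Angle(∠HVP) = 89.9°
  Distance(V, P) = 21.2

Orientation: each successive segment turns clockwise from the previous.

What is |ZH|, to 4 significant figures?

22.38

Z is at the origin; ZF runs at -39.4° with length 26.4, so F = (20.40, -16.76). ∠ZFR = 85.1° gives FR at -134.3° from the x-axis; with |FR| = 9.7, R = (13.63, -23.70). FR ⟂ RN, so RN runs at 135.7°; with |RN| = 26.5, N = (-5.340, -5.191). ∠RNW = 137.7° gives NW at 93.40° from the x-axis; with |NW| = 9.7, W = (-5.916, 4.492). ∠NWH = 48.0° gives WH at -38.60° from the x-axis; with |WH| = 29.8, H = (17.37, -14.10). Then |ZH| = |H − Z| = 22.38.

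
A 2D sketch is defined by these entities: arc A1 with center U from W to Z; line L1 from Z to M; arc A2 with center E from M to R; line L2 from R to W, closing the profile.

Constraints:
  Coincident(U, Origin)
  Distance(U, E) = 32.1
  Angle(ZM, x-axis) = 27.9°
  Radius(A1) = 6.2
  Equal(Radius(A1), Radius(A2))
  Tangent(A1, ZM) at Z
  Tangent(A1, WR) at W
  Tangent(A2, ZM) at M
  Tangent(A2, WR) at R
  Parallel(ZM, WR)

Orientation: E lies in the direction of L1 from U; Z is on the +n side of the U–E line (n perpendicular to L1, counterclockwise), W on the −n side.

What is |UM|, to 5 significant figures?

32.693

The slot axis is L1's direction at 27.9°, so u = (cos 27.9°, sin 27.9°) = (0.88377, 0.46793) and n = (−sin 27.9°, cos 27.9°) = (-0.46793, 0.88377). U is at the origin and E lies 32.1 along u from U, so E = 32.1·u = (28.369, 15.021). Tangency of A1 to both parallel lines with radius 6.2 puts Z and W at U ± 6.2·n: Z = (-2.9012, 5.4793), W = (2.9012, -5.4793). Equal radii place M and R the same way about E: M = E + 6.2·n = (25.468, 20.500), R = E − 6.2·n = (31.270, 9.5412). Then |UM| = |M − U| = 32.693.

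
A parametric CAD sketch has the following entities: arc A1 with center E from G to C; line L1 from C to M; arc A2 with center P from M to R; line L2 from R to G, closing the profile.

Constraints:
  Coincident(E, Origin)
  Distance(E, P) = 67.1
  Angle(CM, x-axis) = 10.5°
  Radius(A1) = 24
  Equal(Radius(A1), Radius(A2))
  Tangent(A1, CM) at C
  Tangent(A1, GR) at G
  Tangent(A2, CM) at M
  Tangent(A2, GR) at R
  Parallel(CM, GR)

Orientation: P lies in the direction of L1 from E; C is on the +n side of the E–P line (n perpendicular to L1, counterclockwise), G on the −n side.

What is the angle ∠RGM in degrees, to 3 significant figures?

35.6°

The slot axis is L1's direction at 10.5°, so u = (cos 10.5°, sin 10.5°) = (0.983, 0.182) and n = (−sin 10.5°, cos 10.5°) = (-0.182, 0.983). E is at the origin and P lies 67.1 along u from E, so P = 67.1·u = (66.0, 12.2). Tangency of A1 to both parallel lines with radius 24.0 puts C and G at E ± 24.0·n: C = (-4.37, 23.6), G = (4.37, -23.6). Equal radii place M and R the same way about P: M = P + 24.0·n = (61.6, 35.8), R = P − 24.0·n = (70.4, -11.4). Then cos ∠RGM = GR·GM / (|GR||GM|), giving 35.6°.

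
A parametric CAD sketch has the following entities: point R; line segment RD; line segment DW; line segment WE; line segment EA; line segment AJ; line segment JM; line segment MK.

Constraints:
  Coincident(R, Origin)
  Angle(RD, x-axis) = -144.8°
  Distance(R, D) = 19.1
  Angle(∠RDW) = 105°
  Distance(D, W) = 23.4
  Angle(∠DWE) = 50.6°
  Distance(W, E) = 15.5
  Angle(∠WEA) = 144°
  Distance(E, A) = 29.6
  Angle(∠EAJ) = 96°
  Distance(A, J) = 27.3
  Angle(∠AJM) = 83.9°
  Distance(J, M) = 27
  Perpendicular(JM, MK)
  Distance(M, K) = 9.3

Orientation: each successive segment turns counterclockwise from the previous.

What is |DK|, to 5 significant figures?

5.4119

R is at the origin; RD runs at -144.8° with length 19.1, so D = (-15.607, -11.010). ∠RDW = 105.0° gives DW at -69.800° from the x-axis; with |DW| = 23.4, W = (-7.5275, -32.971). ∠DWE = 50.6° gives WE at 59.600° from the x-axis; with |WE| = 15.5, E = (0.31603, -19.602). ∠WEA = 144.0° gives EA at 95.600° from the x-axis; with |EA| = 29.6, A = (-2.5724, 9.8571). ∠EAJ = 96.0° gives AJ at 179.60° from the x-axis; with |AJ| = 27.3, J = (-29.872, 10.048). ∠AJM = 83.9° gives JM at -84.300° from the x-axis; with |JM| = 27.0, M = (-27.190, -16.819). The perpendicularity gives MK at right angles to JM, so MK runs at 5.7000°; with |MK| = 9.3, K = (-17.936, -15.895). Then |DK| = |K − D| = 5.4119.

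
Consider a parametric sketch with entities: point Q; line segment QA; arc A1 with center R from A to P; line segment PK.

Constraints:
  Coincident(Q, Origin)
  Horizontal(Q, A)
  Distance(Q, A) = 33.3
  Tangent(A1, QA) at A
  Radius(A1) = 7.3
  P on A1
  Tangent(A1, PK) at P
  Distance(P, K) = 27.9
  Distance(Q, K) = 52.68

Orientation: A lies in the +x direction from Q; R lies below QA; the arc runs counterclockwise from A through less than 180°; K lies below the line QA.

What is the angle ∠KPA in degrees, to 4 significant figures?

122.1°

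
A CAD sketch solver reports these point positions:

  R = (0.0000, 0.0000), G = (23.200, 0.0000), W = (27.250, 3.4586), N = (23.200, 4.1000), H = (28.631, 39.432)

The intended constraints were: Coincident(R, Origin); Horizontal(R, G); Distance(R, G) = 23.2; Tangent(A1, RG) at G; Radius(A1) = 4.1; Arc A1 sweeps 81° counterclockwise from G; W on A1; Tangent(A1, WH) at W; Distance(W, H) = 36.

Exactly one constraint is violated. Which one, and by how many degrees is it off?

Tangent(A1, WH) at W — off by 6.80°.

R = (0.00, 0.00) ✓; R.y = 0.00, G.y = 0.00 ✓; |RG| = 23.20 ✓; ∠(NG, GR) = 90.00° ✓; |NG| = 4.100 ✓; bearing(N→W) − bearing(N→G) = 81.00° ✓; |NW| = 4.100 ✓; ∠(NW, WH) = 83.20° ✗; |WH| = 36.00 ✓.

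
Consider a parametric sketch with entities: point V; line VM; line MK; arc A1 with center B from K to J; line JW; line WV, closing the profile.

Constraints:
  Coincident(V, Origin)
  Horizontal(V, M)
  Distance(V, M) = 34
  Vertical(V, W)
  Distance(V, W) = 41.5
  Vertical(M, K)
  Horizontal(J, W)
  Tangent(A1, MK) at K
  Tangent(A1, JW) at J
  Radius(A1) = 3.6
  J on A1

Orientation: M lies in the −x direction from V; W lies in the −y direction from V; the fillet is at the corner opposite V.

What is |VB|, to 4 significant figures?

48.59

V is at the origin; VM is horizontal with |VM| = 34.0 and M on the −x side, so M = (-34.00, 0.000). VW is vertical with |VW| = 41.5 and W on the −y side, so W = (0.000, -41.50). The virtual corner opposite V is at (-34.00, -41.50). Tangency of A1 to MK means the radius BK is perpendicular to MK and the tangent condition forces BJ to be normal to JW, with radius 3.6, so the center B sits 3.6 in from both sides at B = (-30.40, -37.90). Then |VB| = |B − V| = 48.59.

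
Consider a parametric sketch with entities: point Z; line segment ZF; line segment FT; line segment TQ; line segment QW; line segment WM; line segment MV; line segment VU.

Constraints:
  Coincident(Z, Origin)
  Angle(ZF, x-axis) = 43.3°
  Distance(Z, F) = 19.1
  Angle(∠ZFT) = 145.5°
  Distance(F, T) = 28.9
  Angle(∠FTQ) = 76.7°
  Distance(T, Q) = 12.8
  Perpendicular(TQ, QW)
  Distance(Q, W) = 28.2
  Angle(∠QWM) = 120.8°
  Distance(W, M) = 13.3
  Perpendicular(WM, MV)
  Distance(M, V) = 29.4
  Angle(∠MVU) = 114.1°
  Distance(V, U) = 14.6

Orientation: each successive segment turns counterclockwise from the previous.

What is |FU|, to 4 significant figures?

32.58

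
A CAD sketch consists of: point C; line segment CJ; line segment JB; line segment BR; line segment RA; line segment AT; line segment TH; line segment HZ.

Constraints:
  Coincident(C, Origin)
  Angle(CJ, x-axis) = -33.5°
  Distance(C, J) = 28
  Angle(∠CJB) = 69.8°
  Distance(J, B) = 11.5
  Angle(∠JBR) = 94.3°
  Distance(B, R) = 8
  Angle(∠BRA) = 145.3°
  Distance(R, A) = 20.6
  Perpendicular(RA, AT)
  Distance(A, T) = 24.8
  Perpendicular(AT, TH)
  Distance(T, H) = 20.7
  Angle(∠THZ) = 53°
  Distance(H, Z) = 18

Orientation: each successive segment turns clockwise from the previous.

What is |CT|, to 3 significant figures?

32.2

C is at the origin; CJ runs at -33.5° with length 28.0, so J = (23.3, -15.5). ∠CJB = 69.8° gives JB at -144° from the x-axis; with |JB| = 11.5, B = (14.1, -22.3). ∠JBR = 94.3° gives BR at 131° from the x-axis; with |BR| = 8.0, R = (8.87, -16.2). ∠BRA = 145.3° gives RA at 95.9° from the x-axis; with |RA| = 20.6, A = (6.76, 4.30). The perpendicularity gives AT at right angles to RA, so AT runs at 5.90°; with |AT| = 24.8, T = (31.4, 6.85). Then |CT| = |T − C| = 32.2.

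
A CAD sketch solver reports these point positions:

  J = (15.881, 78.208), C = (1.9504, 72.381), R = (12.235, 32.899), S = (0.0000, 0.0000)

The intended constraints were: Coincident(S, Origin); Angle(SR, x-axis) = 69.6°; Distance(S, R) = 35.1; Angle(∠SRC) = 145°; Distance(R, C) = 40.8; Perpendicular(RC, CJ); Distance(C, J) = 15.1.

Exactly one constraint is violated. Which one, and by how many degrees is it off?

Perpendicular(RC, CJ) — off by 8.10°.

S = (0.00, 0.00) ✓; SR at 69.60° ✓; |SR| = 35.10 ✓; ∠SRC = 145.0° ✓; |RC| = 40.80 ✓; ∠(RC, CJ) = 81.90° ✗; |CJ| = 15.10 ✓.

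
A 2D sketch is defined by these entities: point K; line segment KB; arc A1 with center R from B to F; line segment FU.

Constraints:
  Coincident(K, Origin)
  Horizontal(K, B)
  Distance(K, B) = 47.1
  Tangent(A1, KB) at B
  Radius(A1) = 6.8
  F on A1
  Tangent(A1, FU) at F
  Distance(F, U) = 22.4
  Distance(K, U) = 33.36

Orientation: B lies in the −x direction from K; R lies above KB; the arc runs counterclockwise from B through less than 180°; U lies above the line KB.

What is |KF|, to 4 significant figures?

42.04

Checks: |RF| = 6.800 ✓; ∠(RF, FU) = 90.00° ✓; |FU| = 22.40 ✓; |KU| = 33.36 ✓.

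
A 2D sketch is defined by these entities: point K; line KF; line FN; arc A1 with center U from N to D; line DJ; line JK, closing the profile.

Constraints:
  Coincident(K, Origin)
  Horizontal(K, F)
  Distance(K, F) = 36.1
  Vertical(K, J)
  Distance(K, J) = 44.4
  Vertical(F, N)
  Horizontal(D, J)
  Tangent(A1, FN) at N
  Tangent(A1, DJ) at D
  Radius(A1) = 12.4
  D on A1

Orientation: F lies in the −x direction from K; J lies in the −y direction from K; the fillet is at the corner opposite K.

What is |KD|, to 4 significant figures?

50.33

K is at the origin; K and F share the same y with |KF| = 36.1 and F on the −x side, so F = (-36.10, 0.000). KJ is vertical with |KJ| = 44.4 and J on the −y side, so J = (0.000, -44.40). The virtual corner opposite K is at (-36.10, -44.40). Tangency of A1 to FN means the radius UN is perpendicular to FN and A1 meets DJ tangentially, so UD is at right angles to DJ, with radius 12.4, so the center U sits 12.4 in from both sides at U = (-23.70, -32.00). That places the tangent points at N = (-36.10, -32.00) on FN and D = (-23.70, -44.40) on DJ. Then |KD| = |D − K| = 50.33.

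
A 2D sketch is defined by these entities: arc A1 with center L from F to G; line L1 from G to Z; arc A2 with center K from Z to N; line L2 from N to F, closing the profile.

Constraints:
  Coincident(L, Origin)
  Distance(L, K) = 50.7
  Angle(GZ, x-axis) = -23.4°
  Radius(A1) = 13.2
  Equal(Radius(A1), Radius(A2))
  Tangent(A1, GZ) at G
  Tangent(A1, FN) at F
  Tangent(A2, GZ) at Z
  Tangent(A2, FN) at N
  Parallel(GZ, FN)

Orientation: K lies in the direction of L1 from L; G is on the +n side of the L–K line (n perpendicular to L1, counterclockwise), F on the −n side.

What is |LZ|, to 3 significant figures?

52.4

Tangency of A1 to both parallel lines with radius 13.2 puts G and F at L ± 13.2·n: G = (5.24, 12.1), F = (-5.24, -12.1). Equal radii place Z and N the same way about K: Z = K + 13.2·n = (51.8, -8.02), N = K − 13.2·n = (41.3, -32.2). Then |LZ| = |Z − L| = 52.4.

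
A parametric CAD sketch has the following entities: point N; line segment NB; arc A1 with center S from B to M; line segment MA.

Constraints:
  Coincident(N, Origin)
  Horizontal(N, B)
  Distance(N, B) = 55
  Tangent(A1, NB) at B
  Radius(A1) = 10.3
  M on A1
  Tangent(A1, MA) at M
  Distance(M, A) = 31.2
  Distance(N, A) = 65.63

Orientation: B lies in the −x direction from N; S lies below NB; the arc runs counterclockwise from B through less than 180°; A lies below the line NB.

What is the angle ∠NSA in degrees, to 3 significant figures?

91.5°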